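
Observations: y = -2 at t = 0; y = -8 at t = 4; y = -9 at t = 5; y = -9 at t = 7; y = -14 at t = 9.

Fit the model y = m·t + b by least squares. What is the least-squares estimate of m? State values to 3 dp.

MᵀM·[m, b]ᵀ = Mᵀy reads: 171·m + 25·b = -266;  25·m + 5·b = -42.
det = 171·5 − 25² = 230.
m = ((-266)·5 − 25·(-42))/230 = -28/23; b = (171·(-42) − 25·(-266))/230 = -266/115.

m = -1.217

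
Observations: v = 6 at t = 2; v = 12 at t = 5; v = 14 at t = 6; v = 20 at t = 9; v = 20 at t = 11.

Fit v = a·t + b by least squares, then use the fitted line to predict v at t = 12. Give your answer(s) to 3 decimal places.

Compute the Gram sums: Σt·t = 267, Σt = 33, Σ1 = 5.
For Mᵀv: Σt·v = 556, Σv = 72.
Normal equations: [[267, 33]; [33, 5]]·[a, b]ᵀ = [556, 72]ᵀ.
Δ = 267·5 − 33² = 246.
a = (556·5 − 33·72)/246 = 202/123; b = (267·72 − 33·556)/246 = 146/41.
At t = 12: v̂ = (202/123)·(12) + (146/41)·(1) = 954/41.

v̂ = 23.268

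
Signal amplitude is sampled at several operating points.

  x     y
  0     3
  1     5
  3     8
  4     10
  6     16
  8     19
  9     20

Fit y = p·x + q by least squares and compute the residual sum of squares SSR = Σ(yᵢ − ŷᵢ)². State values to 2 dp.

SSR = 3.41

The normal system AᵀA·[p, q]ᵀ = Aᵀy is [[207, 31]; [31, 7]]·[p, q]ᵀ = [497, 81]ᵀ.
Δ = 207·7 − 31² = 488.
p = (497·7 − 31·81)/488 = 121/61; q = (207·81 − 31·497)/488 = 170/61.
Residuals: 13/61, 14/61, -45/61, -44/61, 80/61, 21/61, -39/61; SSR = 208/61.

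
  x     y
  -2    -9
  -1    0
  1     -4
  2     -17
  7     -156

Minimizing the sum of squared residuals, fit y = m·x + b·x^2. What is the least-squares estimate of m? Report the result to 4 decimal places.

m = -1.8752

Setting ∂/∂m … = 0 gives: 59·m + 343·b = -1112;  343·m + 2435·b = -7752.
det = 59·2435 − 343² = 26016.
m = ((-1112)·2435 − 343·(-7752))/26016 = -3049/1626; b = (59·(-7752) − 343·(-1112))/26016 = -4747/1626.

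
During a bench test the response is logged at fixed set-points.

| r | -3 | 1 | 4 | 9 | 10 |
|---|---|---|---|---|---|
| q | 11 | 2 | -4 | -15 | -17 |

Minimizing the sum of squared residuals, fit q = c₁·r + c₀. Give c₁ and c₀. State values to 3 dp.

The normal equations are: 207·c₁ + 21·c₀ = -352;  21·c₁ + 5·c₀ = -23.
(Σr·r = 207, Σr = 21, Σ1 = 5, Σr·q = -352, Σq = -23.)
Eliminating c₀: 5·(row 1) − 21·(row 2) gives 594·c₁ = 5·(-352) − 21·(-23) = -1277, so c₁ = -1277/594.
Then c₀ = ((-23) − 21·(-1277/594))/5 = 877/198.

c₁ = -2.150, c₀ = 4.429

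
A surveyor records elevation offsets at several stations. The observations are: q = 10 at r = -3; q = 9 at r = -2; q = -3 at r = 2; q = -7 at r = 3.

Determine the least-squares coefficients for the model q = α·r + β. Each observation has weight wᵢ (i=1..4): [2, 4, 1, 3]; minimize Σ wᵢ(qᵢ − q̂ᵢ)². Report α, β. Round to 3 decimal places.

α = -2.986, β = 2.304

Compute the Gram sums: Σwᵢ·r·r = 65, Σwᵢ·r = -3, Σwᵢ·1 = 10.
Right-hand side: Σwᵢ·r·q = -201, Σwᵢ·q = 32.
So MᵀWM·[α, β]ᵀ = MᵀWq: [[65, -3]; [-3, 10]]·[α, β]ᵀ = [-201, 32]ᵀ.
Δ = 65·10 − (-3)² = 641.
α = ((-201)·10 − (-3)·32)/641 = -1914/641; β = (65·32 − (-3)·(-201))/641 = 1477/641.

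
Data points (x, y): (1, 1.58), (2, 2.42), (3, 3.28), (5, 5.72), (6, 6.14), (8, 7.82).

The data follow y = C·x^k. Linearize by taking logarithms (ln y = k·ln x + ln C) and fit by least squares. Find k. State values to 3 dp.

With ln yᵢ as the transformed response and ln xᵢ as the regressor:
Sums: Σln x = 7.2724, Σ(ln x)² = 11.8122, Σln y = 8.1445, Σln x·ln y = 12.2529.
Normal system: [[11.8122, 7.2724]; [7.2724, 6]]·[k, ln C]ᵀ = [12.2529, 8.1445]ᵀ.
Δ = 11.8122·6 − (7.2724)² = 17.9853; k = (12.2529·6 − 7.2724·8.1445)/17.9853 = 0.79437, ln C = (11.8122·8.1445 − 7.2724·12.2529)/17.9853 = 0.39459.

k = 0.794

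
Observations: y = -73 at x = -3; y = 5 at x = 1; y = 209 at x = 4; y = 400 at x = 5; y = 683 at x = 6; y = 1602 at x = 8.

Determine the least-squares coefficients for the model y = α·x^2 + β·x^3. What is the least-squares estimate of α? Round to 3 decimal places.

α = 0.939

Forming MᵀM = [[6355, 44451]; [44451, 329251]] and Mᵀy = [139808, 1033104]ᵀ gives MᵀM·[α, β]ᵀ = Mᵀy.
Determinant 6355·329251 − 44451² = 116498704.
α = (139808·329251 − 44451·1033104)/116498704 = 6838619/7281169; β = (6355·1033104 − 44451·139808)/116498704 = 21923157/7281169.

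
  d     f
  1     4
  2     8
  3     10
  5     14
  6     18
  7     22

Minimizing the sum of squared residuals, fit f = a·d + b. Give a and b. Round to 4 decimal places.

a = 2.7857, b = 1.5238

Forming AᵀA = [[124, 24]; [24, 6]] and Aᵀf = [382, 76]ᵀ gives AᵀA·[a, b]ᵀ = Aᵀf.
Δ = 124·6 − 24² = 168.
a = (382·6 − 24·76)/168 = 39/14; b = (124·76 − 24·382)/168 = 32/21.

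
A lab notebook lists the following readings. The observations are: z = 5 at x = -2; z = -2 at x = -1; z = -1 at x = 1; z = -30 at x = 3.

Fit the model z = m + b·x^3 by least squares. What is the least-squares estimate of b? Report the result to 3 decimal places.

Compute the Gram sums: Σ1 = 4, Σx^3 = 19, Σx^3·x^3 = 795.
Moment sums: Σz = -28, Σx^3·z = -849.
MᵀM·[m, b]ᵀ = Mᵀz becomes [[4, 19]; [19, 795]]·[m, b]ᵀ = [-28, -849]ᵀ.
det = 4·795 − 19² = 2819.
m = ((-28)·795 − 19·(-849))/2819 = -6129/2819; b = (4·(-849) − 19·(-28))/2819 = -2864/2819.

b = -1.016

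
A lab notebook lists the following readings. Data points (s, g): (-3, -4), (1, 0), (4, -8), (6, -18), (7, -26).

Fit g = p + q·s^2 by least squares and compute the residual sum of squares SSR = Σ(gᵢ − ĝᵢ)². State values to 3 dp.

SSR = 0.602

Setting ∂/∂p … = 0 gives: 5·p + 111·q = -56;  111·p + 4035·q = -2086.
Eliminating q: 4035·(row 1) − 111·(row 2) gives 7854·p = 4035·(-56) − 111·(-2086) = 5586, so p = 133/187.
Then q = ((-2086) − 111·(133/187))/4035 = -301/561.
Residuals: 2/17, -98/561, -71/561, 113/187, -236/561; SSR = 338/561.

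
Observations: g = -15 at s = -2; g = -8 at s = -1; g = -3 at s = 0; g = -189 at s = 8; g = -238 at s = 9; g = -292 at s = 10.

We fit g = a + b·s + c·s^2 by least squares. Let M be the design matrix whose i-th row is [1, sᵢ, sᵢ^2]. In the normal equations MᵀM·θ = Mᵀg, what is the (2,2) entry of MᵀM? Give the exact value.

Row 2 ↔ basis s, column 2 ↔ basis s, so (MᵀM)_{2,2} = Σᵢ (s)·(s) = (-2)·(-2) + (-1)·(-1) + (0)·(0) + (8)·(8) + (9)·(9) + (10)·(10) = 250.

250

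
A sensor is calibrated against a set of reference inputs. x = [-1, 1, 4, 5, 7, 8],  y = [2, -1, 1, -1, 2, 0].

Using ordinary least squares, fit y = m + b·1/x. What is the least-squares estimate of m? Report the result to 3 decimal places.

m = 0.676

Entries of AᵀA: Σ1 = 6, Σ1/x = 201/280, Σ1/x·1/x = 167661/78400.
For Aᵀy: Σy = 3, Σ1/x·y = -373/140.
Normal equations: [[6, 201/280]; [201/280, 167661/78400]]·[m, b]ᵀ = [3, -373/140]ᵀ.
Determinant 6·(167661/78400) − (201/280)² = 193113/15680.
m = (3·(167661/78400) − (201/280)·(-373/140))/(193113/15680) = 217643/321855; b = (6·(-373/140) − (201/280)·3)/(193113/15680) = -94808/64371.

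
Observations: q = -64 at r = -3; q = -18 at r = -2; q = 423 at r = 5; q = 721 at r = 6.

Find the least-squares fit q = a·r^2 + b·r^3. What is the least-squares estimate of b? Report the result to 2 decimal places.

b = 3.02

Entries of AᵀA: Σr^2·r^2 = 2018, Σr^2·r^3 = 10626, Σr^3·r^3 = 63074.
Right-hand side: Σr^2·q = 35883, Σr^3·q = 210483.
AᵀA·[a, b]ᵀ = Aᵀq becomes [[2018, 10626]; [10626, 63074]]·[a, b]ᵀ = [35883, 210483]ᵀ.
Eliminating b: 63074·(row 1) − 10626·(row 2) gives 14371456·a = 63074·35883 − 10626·210483 = 26691984, so a = 151659/81656.
Then b = (210483 − 10626·(151659/81656))/63074 = 2716371/898216.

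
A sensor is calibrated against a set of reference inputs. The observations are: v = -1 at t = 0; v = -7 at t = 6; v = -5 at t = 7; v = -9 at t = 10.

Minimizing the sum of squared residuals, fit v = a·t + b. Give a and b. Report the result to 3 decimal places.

a = -0.768, b = -1.085

Normal-equation sums: Σt·t = 185, Σt = 23, Σ1 = 4.
For Aᵀv: Σt·v = -167, Σv = -22.
Δ = 185·4 − 23² = 211.
a = ((-167)·4 − 23·(-22))/211 = -162/211; b = (185·(-22) − 23·(-167))/211 = -229/211.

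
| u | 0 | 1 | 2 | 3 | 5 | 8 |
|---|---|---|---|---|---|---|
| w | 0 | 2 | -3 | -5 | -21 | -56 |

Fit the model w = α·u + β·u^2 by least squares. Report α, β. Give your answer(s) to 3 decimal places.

α = 1.057, β = -1.012

Forming AᵀA = [[103, 673]; [673, 4819]] and Aᵀw = [-572, -4164]ᵀ gives AᵀA·[α, β]ᵀ = Aᵀw.
Eliminating β: 4819·(row 1) − 673·(row 2) gives 43428·α = 4819·(-572) − 673·(-4164) = 45904, so α = 11476/10857.
Then β = ((-4164) − 673·(11476/10857))/4819 = -10984/10857.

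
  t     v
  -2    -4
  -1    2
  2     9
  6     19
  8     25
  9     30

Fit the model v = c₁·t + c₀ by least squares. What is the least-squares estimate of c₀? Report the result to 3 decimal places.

Entries of AᵀA: Σt·t = 190, Σt = 22, Σ1 = 6.
For Aᵀv: Σt·v = 608, Σv = 81.
Eliminating c₀: 6·(row 1) − 22·(row 2) gives 656·c₁ = 6·608 − 22·81 = 1866, so c₁ = 933/328.
Then c₀ = (81 − 22·(933/328))/6 = 1007/328.

c₀ = 3.070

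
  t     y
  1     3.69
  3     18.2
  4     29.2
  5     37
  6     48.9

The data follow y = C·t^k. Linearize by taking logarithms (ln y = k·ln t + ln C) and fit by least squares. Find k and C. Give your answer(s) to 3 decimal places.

Taking logs, ln y = k·ln t + ln C, so regress ln y on ln t.
AᵀA = [[8.9295, 5.8861]; [5.8861, 5]], rhs = [20.6462, 15.0819]ᵀ  (here Σln t = 5.8861, Σ(ln t)² = 8.9295, Σln y = 15.0819, Σln t·ln y = 20.6462).
Δ = 8.9295·5 − (5.8861)² = 10.0010; k = (20.6462·5 − 5.8861·15.0819)/10.0010 = 1.44559, ln C = (8.9295·15.0819 − 5.8861·20.6462)/10.0010 = 1.31460, so C = exp(1.31460) = 3.72328.

k = 1.446, C = 3.723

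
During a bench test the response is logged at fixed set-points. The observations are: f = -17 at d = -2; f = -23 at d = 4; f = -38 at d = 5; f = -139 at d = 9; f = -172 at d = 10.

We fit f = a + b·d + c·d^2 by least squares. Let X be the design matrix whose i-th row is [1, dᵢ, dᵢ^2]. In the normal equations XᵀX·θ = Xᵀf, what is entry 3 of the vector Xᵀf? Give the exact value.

-29845

Entry 3 ↔ basis d^2, so (Xᵀf)_{3} = Σᵢ (d^2)·fᵢ = (4)·(-17) + (16)·(-23) + (25)·(-38) + (81)·(-139) + (100)·(-172) = -29845.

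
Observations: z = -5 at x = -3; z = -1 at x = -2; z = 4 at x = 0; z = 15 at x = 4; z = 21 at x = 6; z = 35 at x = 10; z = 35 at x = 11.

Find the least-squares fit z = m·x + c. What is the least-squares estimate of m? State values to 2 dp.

Sums needed: Σx·x = 286, Σx = 26, Σ1 = 7.
Right-hand side: Σx·z = 938, Σz = 104.
Normal equations: [[286, 26]; [26, 7]]·[m, c]ᵀ = [938, 104]ᵀ.
Δ = 286·7 − 26² = 1326.
m = (938·7 − 26·104)/1326 = 1931/663; c = (286·104 − 26·938)/1326 = 206/51.

m = 2.91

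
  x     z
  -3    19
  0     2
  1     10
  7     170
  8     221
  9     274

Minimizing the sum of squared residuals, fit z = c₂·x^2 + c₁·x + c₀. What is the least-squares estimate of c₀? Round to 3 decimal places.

c₀ = 2.494

Compute the Gram sums: Σx^2·x^2 = 13140, Σx^2·x = 1558, Σx^2 = 204, Σx·x = 204, Σx = 22, Σ1 = 6.
Right-hand side: Σx^2·z = 44849, Σx·z = 5377, Σz = 696.
Row-reducing yields c₂ = 6955/2337, c₁ = 5235/1558, c₀ = 11659/4674.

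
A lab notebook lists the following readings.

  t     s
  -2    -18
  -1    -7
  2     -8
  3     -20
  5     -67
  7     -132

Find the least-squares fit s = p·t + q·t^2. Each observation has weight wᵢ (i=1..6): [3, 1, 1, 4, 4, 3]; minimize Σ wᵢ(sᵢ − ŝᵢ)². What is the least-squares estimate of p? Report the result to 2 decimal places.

Compute the Gram sums: Σwᵢ·t·t = 300, Σwᵢ·t·t^2 = 1620, Σwᵢ·t^2·t^2 = 10092.
For XᵀWs: Σwᵢ·t·s = -4253, Σwᵢ·t^2·s = -27079.
Determinant 300·10092 − 1620² = 403200.
p = ((-4253)·10092 − 1620·(-27079))/403200 = 19723/8400; q = (300·(-27079) − 1620·(-4253))/403200 = -5141/1680.

p = 2.35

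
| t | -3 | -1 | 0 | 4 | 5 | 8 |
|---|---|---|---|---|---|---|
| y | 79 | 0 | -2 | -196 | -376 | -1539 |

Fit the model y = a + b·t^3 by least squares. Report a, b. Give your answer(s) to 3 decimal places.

a = -2.404, b = -3.001

The normal equations are: 6·a + 673·b = -2034;  673·a + 282595·b = -849645.
(Σ1 = 6, Σt^3 = 673, Σt^3·t^3 = 282595, Σy = -2034, Σt^3·y = -849645.)
Δ = 6·282595 − 673² = 1242641.
a = ((-2034)·282595 − 673·(-849645))/1242641 = -2987145/1242641; b = (6·(-849645) − 673·(-2034))/1242641 = -3728988/1242641.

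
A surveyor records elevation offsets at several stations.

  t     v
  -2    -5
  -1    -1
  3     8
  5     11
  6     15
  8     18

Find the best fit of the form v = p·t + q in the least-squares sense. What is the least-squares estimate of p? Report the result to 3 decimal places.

MᵀM·[p, q]ᵀ = Mᵀv reads: 139·p + 19·q = 324;  19·p + 6·q = 46.
(Σt·t = 139, Σt = 19, Σ1 = 6, Σt·v = 324, Σv = 46.)
Eliminating q: 6·(row 1) − 19·(row 2) gives 473·p = 6·324 − 19·46 = 1070, so p = 1070/473.
Then q = (46 − 19·(1070/473))/6 = 238/473.

p = 2.262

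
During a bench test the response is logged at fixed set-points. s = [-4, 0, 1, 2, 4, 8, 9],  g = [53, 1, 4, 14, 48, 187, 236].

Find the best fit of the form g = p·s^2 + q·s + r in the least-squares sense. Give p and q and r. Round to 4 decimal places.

p = 2.9633, q = -0.6619, r = 2.4166

Normal-equation sums: Σs^2·s^2 = 11186, Σs^2·s = 1250, Σs^2 = 182, Σs·s = 182, Σs = 20, Σ1 = 7.
For Xᵀg: Σs^2·g = 32760, Σs·g = 3632, Σg = 543.
So XᵀX·[p, q, r]ᵀ = Xᵀg: [[11186, 1250, 182]; [1250, 182, 20]; [182, 20, 7]]·[p, q, r]ᵀ = [32760, 3632, 543]ᵀ.
Row-reducing yields p = 1415347/477624, q = -45163/68232, r = 192369/79604.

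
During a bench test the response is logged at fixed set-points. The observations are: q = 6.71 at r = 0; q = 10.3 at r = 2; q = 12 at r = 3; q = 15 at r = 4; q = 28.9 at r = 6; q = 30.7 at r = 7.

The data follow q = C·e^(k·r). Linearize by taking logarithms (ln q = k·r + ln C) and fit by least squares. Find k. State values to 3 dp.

Let Y = ln q. Fitting Y = k·r + ln C by least squares:
XᵀX = [[114.0000, 22.0000]; [22.0000, 6]], rhs = [67.1041, 16.2168]ᵀ  (here Σr = 22.0000, Σ(r)² = 114.0000, Σln q = 16.2168, Σr·ln q = 67.1041).
Slope k = (n·Σr·ln q − Σr·Σln q)/(n·Σ(r)² − (Σr)²) = (6·67.1041 − 22.0000·16.2168)/200.0000 = 0.22927; ln C = (Σln q − k·Σr)/n = 1.86213.

k = 0.229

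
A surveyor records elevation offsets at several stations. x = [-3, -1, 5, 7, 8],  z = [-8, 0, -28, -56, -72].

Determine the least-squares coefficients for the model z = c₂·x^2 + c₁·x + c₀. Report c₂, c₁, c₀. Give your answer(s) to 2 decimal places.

Compute the Gram sums: Σx^2·x^2 = 7204, Σx^2·x = 952, Σx^2 = 148, Σx·x = 148, Σx = 16, Σ1 = 5.
For Mᵀz: Σx^2·z = -8124, Σx·z = -1084, Σz = -164.
Inverting the 3×3 Gram matrix, [c₂, c₁, c₀]ᵀ = [-15305/13881, -4549/13881, 4096/4627]ᵀ.

c₂ = -1.10, c₁ = -0.33, c₀ = 0.89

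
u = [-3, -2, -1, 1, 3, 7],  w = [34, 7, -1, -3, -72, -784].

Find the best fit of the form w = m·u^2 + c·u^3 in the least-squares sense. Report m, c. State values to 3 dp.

m = -2.141, c = -1.980

Setting ∂/∂m … = 0 gives: 2581·m + 16775·c = -38734;  16775·m + 119173·c = -271832.
Eliminating c: 119173·(row 1) − 16775·(row 2) gives 26184888·m = 119173·(-38734) − 16775·(-271832) = -56065182, so m = -9344197/4364148.
Then c = ((-271832) − 16775·(-9344197/4364148))/119173 = -8639257/4364148.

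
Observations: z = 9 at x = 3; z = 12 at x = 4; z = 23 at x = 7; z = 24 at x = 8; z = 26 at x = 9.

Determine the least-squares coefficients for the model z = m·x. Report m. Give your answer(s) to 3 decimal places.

m = 3.023

The normal equations are: 219·m = 662.
(Σx·x = 219, Σx·z = 662.)
Hence m = 662 / 219 ≈ 3.02283.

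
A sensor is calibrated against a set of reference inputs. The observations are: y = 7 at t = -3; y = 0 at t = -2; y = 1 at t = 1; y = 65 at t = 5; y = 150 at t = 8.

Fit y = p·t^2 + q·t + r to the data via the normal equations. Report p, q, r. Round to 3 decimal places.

p = 2.014, q = 3.026, r = -2.331

The normal system XᵀX·[p, q, r]ᵀ = Xᵀy is [[4819, 603, 103]; [603, 103, 9]; [103, 9, 5]]·[p, q, r]ᵀ = [11289, 1505, 223]ᵀ.
Row-reducing yields p = 150350/74659, q = 225893/74659, r = -174026/74659.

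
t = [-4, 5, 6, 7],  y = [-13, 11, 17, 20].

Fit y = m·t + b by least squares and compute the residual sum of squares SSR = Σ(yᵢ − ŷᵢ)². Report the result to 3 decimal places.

SSR = 6.487

Sums needed: Σt·t = 126, Σt = 14, Σ1 = 4.
For Mᵀy: Σt·y = 349, Σy = 35.
MᵀM·[m, b]ᵀ = Mᵀy becomes [[126, 14]; [14, 4]]·[m, b]ᵀ = [349, 35]ᵀ.
Determinant 126·4 − 14² = 308.
m = (349·4 − 14·35)/308 = 453/154; b = (126·35 − 14·349)/308 = -17/11.
Residuals: 24/77, -333/154, 69/77, 21/22; SSR = 999/154.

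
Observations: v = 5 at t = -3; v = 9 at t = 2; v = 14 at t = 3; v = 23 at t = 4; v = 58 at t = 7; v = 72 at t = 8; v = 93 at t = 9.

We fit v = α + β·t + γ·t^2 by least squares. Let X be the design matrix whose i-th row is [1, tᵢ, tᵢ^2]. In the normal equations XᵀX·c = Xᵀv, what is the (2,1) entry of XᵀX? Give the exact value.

30

Row 2 ↔ basis t, column 1 ↔ basis 1, so (XᵀX)_{2,1} = Σᵢ t = (-3)·(1) + (2)·(1) + (3)·(1) + (4)·(1) + (7)·(1) + (8)·(1) + (9)·(1) = 30.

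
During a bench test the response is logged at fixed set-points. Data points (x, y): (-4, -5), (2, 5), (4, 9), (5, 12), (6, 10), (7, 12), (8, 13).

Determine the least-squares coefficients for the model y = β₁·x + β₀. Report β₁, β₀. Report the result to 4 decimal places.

β₁ = 1.5306, β₀ = 1.8776

AᵀA·[β₁, β₀]ᵀ = Aᵀy reads: 210·β₁ + 28·β₀ = 374;  28·β₁ + 7·β₀ = 56.
Determinant 210·7 − 28² = 686.
β₁ = (374·7 − 28·56)/686 = 75/49; β₀ = (210·56 − 28·374)/686 = 92/49.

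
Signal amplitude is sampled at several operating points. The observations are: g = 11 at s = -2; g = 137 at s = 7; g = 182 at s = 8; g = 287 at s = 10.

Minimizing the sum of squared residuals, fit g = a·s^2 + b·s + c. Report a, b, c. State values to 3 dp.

a = 2.988, b = -0.887, c = -2.736

The normal equations are: 16513·a + 1847·b + 217·c = 47105;  1847·a + 217·b + 23·c = 5263;  217·a + 23·b + 4·c = 617.
(Σs^2·s^2 = 16513, Σs^2·s = 1847, Σs^2 = 217, Σs·s = 217, Σs = 23, Σ1 = 4, Σs^2·g = 47105, Σs·g = 5263, Σg = 617.)
Inverting the 3×3 Gram matrix, [a, b, c]ᵀ = [7084/2371, -2103/2371, -6488/2371]ᵀ.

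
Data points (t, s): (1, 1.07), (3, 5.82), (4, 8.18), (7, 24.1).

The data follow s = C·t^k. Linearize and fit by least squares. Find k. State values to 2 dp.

Let Y = ln s. Fitting Y = k·ln t + ln C by least squares:
AᵀA = [[6.9153, 4.4308]; [4.4308, 4]], rhs = [11.0408, 7.1129]ᵀ  (here Σln t = 4.4308, Σ(ln t)² = 6.9153, Σln s = 7.1129, Σln t·ln s = 11.0408).
Solving (det = 8.0292): k = 1.57521, ln C = 0.03335.

k = 1.58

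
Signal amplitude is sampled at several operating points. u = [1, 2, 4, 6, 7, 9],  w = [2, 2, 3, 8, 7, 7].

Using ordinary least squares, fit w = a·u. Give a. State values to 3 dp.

The normal equations are: 187·a = 178.
Hence a = 178 / 187 ≈ 0.951872.

a = 0.952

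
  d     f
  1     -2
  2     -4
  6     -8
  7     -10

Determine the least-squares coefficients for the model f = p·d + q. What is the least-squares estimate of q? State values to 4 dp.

q = -1.0769

Entries of MᵀM: Σd·d = 90, Σd = 16, Σ1 = 4.
And Σd·f = -128, Σf = -24.
Normal equations: [[90, 16]; [16, 4]]·[p, q]ᵀ = [-128, -24]ᵀ.
Determinant 90·4 − 16² = 104.
p = ((-128)·4 − 16·(-24))/104 = -16/13; q = (90·(-24) − 16·(-128))/104 = -14/13.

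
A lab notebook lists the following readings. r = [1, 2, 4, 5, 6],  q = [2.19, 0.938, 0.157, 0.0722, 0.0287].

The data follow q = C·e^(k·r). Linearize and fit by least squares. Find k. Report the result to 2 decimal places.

k = -0.87

Linearized form: ln q = k·r + ln C. From the 5 transformed points,
Σr = 18.0000, Σ(r)² = 82.0000, Σln q = -7.3108, Σr·ln q = -41.1969.
Equations: 82.0000·k + 18.0000·ln C = -41.1969;  18.0000·k + 5·ln C = -7.3108.
Δ = 82.0000·5 − (18.0000)² = 86.0000; k = (-41.1969·5 − 18.0000·-7.3108)/86.0000 = -0.86500, ln C = (82.0000·-7.3108 − 18.0000·-41.1969)/86.0000 = 1.65185.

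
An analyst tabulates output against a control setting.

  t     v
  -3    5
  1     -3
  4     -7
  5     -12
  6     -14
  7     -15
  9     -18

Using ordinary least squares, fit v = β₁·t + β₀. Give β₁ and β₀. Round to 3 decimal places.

β₁ = -1.981, β₀ = -0.937

Compute the Gram sums: Σt·t = 217, Σt = 29, Σ1 = 7.
And Σt·v = -457, Σv = -64.
Determinant 217·7 − 29² = 678.
β₁ = ((-457)·7 − 29·(-64))/678 = -1343/678; β₀ = (217·(-64) − 29·(-457))/678 = -635/678.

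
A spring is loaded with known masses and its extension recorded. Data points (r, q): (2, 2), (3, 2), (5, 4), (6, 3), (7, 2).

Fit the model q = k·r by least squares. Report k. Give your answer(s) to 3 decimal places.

Compute the Gram sums: Σr·r = 123.
Right-hand side: Σr·q = 62.
So XᵀX·[k]ᵀ = Xᵀq: [[123]]·[k]ᵀ = [62]ᵀ.
Hence k = 62 / 123 ≈ 0.504065.

k = 0.504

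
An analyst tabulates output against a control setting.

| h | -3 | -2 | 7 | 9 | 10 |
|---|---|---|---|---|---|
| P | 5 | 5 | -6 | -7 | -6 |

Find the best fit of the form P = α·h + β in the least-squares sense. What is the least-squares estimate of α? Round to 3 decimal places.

α = -0.983

Entries of AᵀA: Σh·h = 243, Σh = 21, Σ1 = 5.
For AᵀP: Σh·P = -190, ΣP = -9.
So AᵀA·[α, β]ᵀ = AᵀP: [[243, 21]; [21, 5]]·[α, β]ᵀ = [-190, -9]ᵀ.
Δ = 243·5 − 21² = 774.
α = ((-190)·5 − 21·(-9))/774 = -761/774; β = (243·(-9) − 21·(-190))/774 = 601/258.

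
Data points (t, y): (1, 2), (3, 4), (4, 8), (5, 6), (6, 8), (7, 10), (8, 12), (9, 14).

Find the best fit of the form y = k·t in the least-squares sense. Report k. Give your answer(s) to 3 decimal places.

k = 1.480

With design matrix A, AᵀA = [[281]] and Aᵀy = [416]ᵀ.
Hence k = 416 / 281 ≈ 1.48043.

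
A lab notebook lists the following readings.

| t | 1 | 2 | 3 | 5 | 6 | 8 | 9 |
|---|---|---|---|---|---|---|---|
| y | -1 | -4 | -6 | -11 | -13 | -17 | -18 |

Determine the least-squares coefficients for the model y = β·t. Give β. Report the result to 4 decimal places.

Forming XᵀX = [[220]] and Xᵀy = [-458]ᵀ gives XᵀX·[β]ᵀ = Xᵀy.
Hence β = -458 / 220 ≈ -2.08182.

β = -2.0818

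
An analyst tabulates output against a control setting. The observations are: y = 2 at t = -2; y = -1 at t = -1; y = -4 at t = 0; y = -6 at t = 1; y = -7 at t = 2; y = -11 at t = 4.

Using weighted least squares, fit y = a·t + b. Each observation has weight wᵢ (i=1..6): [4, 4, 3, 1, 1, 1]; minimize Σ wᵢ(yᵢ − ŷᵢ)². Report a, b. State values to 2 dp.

With design matrix X, XᵀWX = [[41, -5]; [-5, 14]] and XᵀWy = [-76, -32]ᵀ.
Determinant 41·14 − (-5)² = 549.
a = ((-76)·14 − (-5)·(-32))/549 = -136/61; b = (41·(-32) − (-5)·(-76))/549 = -188/61.

a = -2.23, b = -3.08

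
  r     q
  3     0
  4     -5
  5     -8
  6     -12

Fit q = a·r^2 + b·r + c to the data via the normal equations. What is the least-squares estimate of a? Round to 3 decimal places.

a = 0.250

From the data, Σr^2·r^2 = 2258, Σr^2·r = 432, Σr^2 = 86, Σr·r = 86, Σr = 18, Σ1 = 4.
Right-hand side: Σr^2·q = -712, Σr·q = -132, Σq = -25.
Solving the 3×3 system (Gaussian elimination) gives a = 1/4, b = -123/20, c = 321/20.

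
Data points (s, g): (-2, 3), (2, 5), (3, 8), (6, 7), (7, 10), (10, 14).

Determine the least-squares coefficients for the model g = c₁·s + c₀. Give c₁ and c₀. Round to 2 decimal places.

c₁ = 0.85, c₀ = 4.13

From the data, Σs·s = 202, Σs = 26, Σ1 = 6.
Right-hand side: Σs·g = 280, Σg = 47.
So AᵀA·[c₁, c₀]ᵀ = Aᵀg: [[202, 26]; [26, 6]]·[c₁, c₀]ᵀ = [280, 47]ᵀ.
det = 202·6 − 26² = 536.
c₁ = (280·6 − 26·47)/536 = 229/268; c₀ = (202·47 − 26·280)/536 = 1107/268.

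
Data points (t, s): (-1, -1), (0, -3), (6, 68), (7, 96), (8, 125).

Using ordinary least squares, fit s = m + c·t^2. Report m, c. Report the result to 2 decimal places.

The normal equations are: 5·m + 150·c = 285;  150·m + 7794·c = 15151.
(Σ1 = 5, Σt^2 = 150, Σt^2·t^2 = 7794, Σs = 285, Σt^2·s = 15151.)
Eliminating c: 7794·(row 1) − 150·(row 2) gives 16470·m = 7794·285 − 150·15151 = -51360, so m = -1712/549.
Then c = (15151 − 150·(-1712/549))/7794 = 6601/3294.

m = -3.12, c = 2.00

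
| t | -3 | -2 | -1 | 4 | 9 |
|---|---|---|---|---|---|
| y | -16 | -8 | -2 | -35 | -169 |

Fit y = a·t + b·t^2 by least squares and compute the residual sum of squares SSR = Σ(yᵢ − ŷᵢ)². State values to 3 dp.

SSR = 1.757

Sums needed: Σt·t = 111, Σt·t^2 = 757, Σt^2·t^2 = 6915.
And Σt·y = -1595, Σt^2·y = -14427.
MᵀM·[a, b]ᵀ = Mᵀy becomes [[111, 757]; [757, 6915]]·[a, b]ᵀ = [-1595, -14427]ᵀ.
Eliminating b: 6915·(row 1) − 757·(row 2) gives 194516·a = 6915·(-1595) − 757·(-14427) = -108186, so a = -54093/97258.
Then b = ((-14427) − 757·(-54093/97258))/6915 = -196991/97258.
Residuals: 27256/48629, -49143/48629, -3687/6947, -17901/48629, 3253/48629; SSR = 85444/48629.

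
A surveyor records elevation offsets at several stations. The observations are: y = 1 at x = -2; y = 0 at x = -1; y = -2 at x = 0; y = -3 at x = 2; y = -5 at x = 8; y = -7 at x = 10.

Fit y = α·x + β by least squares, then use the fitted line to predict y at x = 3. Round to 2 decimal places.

Setting ∂/∂α … = 0 gives: 173·α + 17·β = -118;  17·α + 6·β = -16.
(Σx·x = 173, Σx = 17, Σ1 = 6, Σx·y = -118, Σy = -16.)
Δ = 173·6 − 17² = 749.
α = ((-118)·6 − 17·(-16))/749 = -436/749; β = (173·(-16) − 17·(-118))/749 = -762/749.
At x = 3: ŷ = (-436/749)·(3) + (-762/749)·(1) = -2070/749.

ŷ = -2.76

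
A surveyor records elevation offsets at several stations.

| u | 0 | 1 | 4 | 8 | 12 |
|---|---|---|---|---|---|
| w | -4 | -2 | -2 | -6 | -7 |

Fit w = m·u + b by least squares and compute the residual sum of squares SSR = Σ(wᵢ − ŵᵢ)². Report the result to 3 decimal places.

Compute the Gram sums: Σu·u = 225, Σu = 25, Σ1 = 5.
For Aᵀw: Σu·w = -142, Σw = -21.
Δ = 225·5 − 25² = 500.
m = ((-142)·5 − 25·(-21))/500 = -37/100; b = (225·(-21) − 25·(-142))/500 = -47/20.
Residuals: -33/20, 18/25, 183/100, -69/100, -21/100; SSR = 711/100.

SSR = 7.110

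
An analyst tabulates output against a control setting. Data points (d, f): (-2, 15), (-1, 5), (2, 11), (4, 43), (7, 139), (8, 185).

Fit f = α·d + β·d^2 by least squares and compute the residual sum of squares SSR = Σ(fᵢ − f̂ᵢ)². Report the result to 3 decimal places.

The normal system AᵀA·[α, β]ᵀ = Aᵀf is [[138, 918]; [918, 6786]]·[α, β]ᵀ = [2612, 19448]ᵀ.
Determinant 138·6786 − 918² = 93744.
α = (2612·6786 − 918·19448)/93744 = -1781/1302; β = (138·19448 − 918·2612)/93744 = 11917/3906.
Residuals: 118/1953, 1135/1953, 2992/1953, -671/1953, -257/279, 43/63; SSR = 8048/1953.

SSR = 4.121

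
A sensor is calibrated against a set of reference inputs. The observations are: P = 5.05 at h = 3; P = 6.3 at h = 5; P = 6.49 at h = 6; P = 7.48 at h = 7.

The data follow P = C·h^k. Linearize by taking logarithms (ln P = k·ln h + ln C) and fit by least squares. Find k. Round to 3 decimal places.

k = 0.433

Taking logs, ln P = k·ln h + ln C, so regress ln P on ln h.
Sums: Σln h = 6.4457, Σ(ln h)² = 10.7942, Σln P = 7.3424, Σln h·ln P = 12.0080.
Normal system: [[10.7942, 6.4457]; [6.4457, 4]]·[k, ln C]ᵀ = [12.0080, 7.3424]ᵀ.
Δ = 10.7942·4 − (6.4457)² = 1.6295; k = (12.0080·4 − 6.4457·7.3424)/1.6295 = 0.43251, ln C = (10.7942·7.3424 − 6.4457·12.0080)/1.6295 = 1.13864.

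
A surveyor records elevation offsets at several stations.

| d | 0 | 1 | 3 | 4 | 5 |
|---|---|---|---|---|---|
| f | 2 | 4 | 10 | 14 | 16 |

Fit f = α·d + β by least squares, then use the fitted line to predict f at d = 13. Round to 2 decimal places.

AᵀA·[α, β]ᵀ = Aᵀf reads: 51·α + 13·β = 170;  13·α + 5·β = 46.
(Σd·d = 51, Σd = 13, Σ1 = 5, Σd·f = 170, Σf = 46.)
Δ = 51·5 − 13² = 86.
α = (170·5 − 13·46)/86 = 126/43; β = (51·46 − 13·170)/86 = 68/43.
At d = 13: f̂ = (126/43)·(13) + (68/43)·(1) = 1706/43.

f̂ = 39.67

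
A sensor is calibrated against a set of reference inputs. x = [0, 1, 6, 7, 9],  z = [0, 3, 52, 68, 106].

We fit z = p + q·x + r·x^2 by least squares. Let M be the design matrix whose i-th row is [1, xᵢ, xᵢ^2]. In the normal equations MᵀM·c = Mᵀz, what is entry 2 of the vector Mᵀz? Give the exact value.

Entry 2 ↔ basis x, so (Mᵀz)_{2} = Σᵢ (x)·zᵢ = (0)·(0) + (1)·(3) + (6)·(52) + (7)·(68) + (9)·(106) = 1745.

1745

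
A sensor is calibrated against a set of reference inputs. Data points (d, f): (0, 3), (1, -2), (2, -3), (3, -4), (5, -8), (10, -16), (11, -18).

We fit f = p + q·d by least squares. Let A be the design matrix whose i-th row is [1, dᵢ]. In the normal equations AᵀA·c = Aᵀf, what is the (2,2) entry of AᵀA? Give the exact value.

260

Row 2 ↔ basis d, column 2 ↔ basis d, so (AᵀA)_{2,2} = Σᵢ (d)·(d) = (0)·(0) + (1)·(1) + (2)·(2) + (3)·(3) + (5)·(5) + (10)·(10) + (11)·(11) = 260.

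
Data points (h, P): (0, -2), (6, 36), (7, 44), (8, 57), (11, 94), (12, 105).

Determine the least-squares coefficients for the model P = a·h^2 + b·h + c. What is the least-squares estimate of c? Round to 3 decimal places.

Sums needed: Σh^2·h^2 = 43170, Σh^2·h = 4130, Σh^2 = 414, Σh·h = 414, Σh = 44, Σ1 = 6.
For AᵀP: Σh^2·P = 33594, Σh·P = 3274, ΣP = 334.
Normal equations: [[43170, 4130, 414]; [4130, 414, 44]; [414, 44, 6]]·[a, b, c]ᵀ = [33594, 3274, 334]ᵀ.
Inverting the 3×3 Gram matrix, [a, b, c]ᵀ = [45899/102747, 125980/34249, -7552/3543]ᵀ.

c = -2.132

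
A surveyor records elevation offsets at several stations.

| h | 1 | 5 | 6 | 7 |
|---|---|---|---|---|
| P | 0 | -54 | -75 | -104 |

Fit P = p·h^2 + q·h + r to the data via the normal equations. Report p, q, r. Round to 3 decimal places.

p = -1.977, q = -1.418, r = 3.339

With design matrix M, MᵀM = [[4323, 685, 111]; [685, 111, 19]; [111, 19, 4]] and MᵀP = [-9146, -1448, -233]ᵀ.
Row-reducing yields p = -1783/902, q = -1279/902, r = 1506/451.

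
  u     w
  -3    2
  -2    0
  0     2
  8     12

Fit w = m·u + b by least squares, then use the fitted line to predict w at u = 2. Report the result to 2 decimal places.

Normal-equation sums: Σu·u = 77, Σu = 3, Σ1 = 4.
Right-hand side: Σu·w = 90, Σw = 16.
So XᵀX·[m, b]ᵀ = Xᵀw: [[77, 3]; [3, 4]]·[m, b]ᵀ = [90, 16]ᵀ.
Eliminating b: 4·(row 1) − 3·(row 2) gives 299·m = 4·90 − 3·16 = 312, so m = 24/23.
Then b = (16 − 3·(24/23))/4 = 74/23.
At u = 2: ŵ = (24/23)·(2) + (74/23)·(1) = 122/23.

ŵ = 5.30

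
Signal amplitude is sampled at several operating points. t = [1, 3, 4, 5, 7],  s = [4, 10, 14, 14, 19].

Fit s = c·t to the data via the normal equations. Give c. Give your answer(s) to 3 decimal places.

c = 2.930

With design matrix A, AᵀA = [[100]] and Aᵀs = [293]ᵀ.
Hence c = 293 / 100 ≈ 2.93.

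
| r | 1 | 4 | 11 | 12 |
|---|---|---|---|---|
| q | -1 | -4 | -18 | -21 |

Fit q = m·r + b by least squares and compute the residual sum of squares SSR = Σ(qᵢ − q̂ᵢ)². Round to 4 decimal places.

Setting ∂/∂m … = 0 gives: 282·m + 28·b = -467;  28·m + 4·b = -44.
Eliminating b: 4·(row 1) − 28·(row 2) gives 344·m = 4·(-467) − 28·(-44) = -636, so m = -159/86.
Then b = ((-44) − 28·(-159/86))/4 = 167/86.
Residuals: -47/43, 125/86, 17/43, -65/86; SSR = 347/86.

SSR = 4.0349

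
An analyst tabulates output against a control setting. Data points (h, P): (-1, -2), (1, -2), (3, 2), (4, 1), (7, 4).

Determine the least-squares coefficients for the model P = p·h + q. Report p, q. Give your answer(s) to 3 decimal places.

p = 0.804, q = -1.652

From the data, Σh·h = 76, Σh = 14, Σ1 = 5.
For AᵀP: Σh·P = 38, ΣP = 3.
Normal equations: [[76, 14]; [14, 5]]·[p, q]ᵀ = [38, 3]ᵀ.
Δ = 76·5 − 14² = 184.
p = (38·5 − 14·3)/184 = 37/46; q = (76·3 − 14·38)/184 = -38/23.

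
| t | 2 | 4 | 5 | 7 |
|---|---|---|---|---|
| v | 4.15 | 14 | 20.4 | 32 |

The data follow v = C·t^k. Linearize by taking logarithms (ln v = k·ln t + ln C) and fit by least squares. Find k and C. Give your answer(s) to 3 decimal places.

Taking logs, ln v = k·ln t + ln C, so regress ln v on ln t.
AᵀA = [[8.7791, 5.6348]; [5.6348, 4]], rhs = [16.2423, 10.5434]ᵀ  (here Σln t = 5.6348, Σ(ln t)² = 8.7791, Σln v = 10.5434, Σln t·ln v = 16.2423).
Slope k = (n·Σln t·ln v − Σln t·Σln v)/(n·Σ(ln t)² − (Σln t)²) = (4·16.2423 − 5.6348·10.5434)/3.3656 = 1.65169; ln C = (Σln v − k·Σln t)/n = 0.30912, so C = exp(0.30912) = 1.36223.

k = 1.652, C = 1.362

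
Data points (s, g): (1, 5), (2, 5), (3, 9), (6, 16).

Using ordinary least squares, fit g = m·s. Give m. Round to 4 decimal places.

The normal system MᵀM·[m]ᵀ = Mᵀg is [[50]]·[m]ᵀ = [138]ᵀ.
Hence m = 138 / 50 ≈ 2.76.

m = 2.7600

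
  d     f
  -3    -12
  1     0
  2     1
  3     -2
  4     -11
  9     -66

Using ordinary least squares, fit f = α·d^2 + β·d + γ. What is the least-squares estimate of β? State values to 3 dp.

With design matrix X, XᵀX = [[6996, 802, 120]; [802, 120, 16]; [120, 16, 6]] and Xᵀf = [-5644, -606, -90]ᵀ.
Solving the 3×3 system (Gaussian elimination) gives α = -90643/92325, β = 42668/30775, γ = 86641/92325.

β = 1.386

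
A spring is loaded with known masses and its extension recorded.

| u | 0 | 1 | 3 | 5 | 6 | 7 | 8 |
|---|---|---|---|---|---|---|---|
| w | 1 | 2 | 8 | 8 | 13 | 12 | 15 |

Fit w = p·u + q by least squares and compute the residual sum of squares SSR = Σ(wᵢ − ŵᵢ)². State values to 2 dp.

SSR = 10.40

Forming MᵀM = [[184, 30]; [30, 7]] and Mᵀw = [348, 59]ᵀ gives MᵀM·[p, q]ᵀ = Mᵀw.
det = 184·7 − 30² = 388.
p = (348·7 − 30·59)/388 = 333/194; q = (184·59 − 30·348)/388 = 104/97.
Residuals: -7/97, -153/194, 345/194, -321/194, 158/97, -211/194, 19/97; SSR = 1009/97.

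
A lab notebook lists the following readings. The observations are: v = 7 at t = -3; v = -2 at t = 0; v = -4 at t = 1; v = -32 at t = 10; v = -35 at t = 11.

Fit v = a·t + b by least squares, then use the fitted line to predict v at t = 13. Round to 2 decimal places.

v̂ = -40.96

Sums needed: Σt·t = 231, Σt = 19, Σ1 = 5.
And Σt·v = -730, Σv = -66.
Δ = 231·5 − 19² = 794.
a = ((-730)·5 − 19·(-66))/794 = -1198/397; b = (231·(-66) − 19·(-730))/794 = -688/397.
At t = 13: v̂ = (-1198/397)·(13) + (-688/397)·(1) = -16262/397.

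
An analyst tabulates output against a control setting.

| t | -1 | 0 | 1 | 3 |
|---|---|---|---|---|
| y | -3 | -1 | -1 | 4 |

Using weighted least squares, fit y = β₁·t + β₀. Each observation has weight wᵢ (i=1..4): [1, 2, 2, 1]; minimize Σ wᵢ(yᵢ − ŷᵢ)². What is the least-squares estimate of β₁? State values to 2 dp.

β₁ = 1.61

Forming AᵀWA = [[12, 4]; [4, 6]] and AᵀWy = [13, -3]ᵀ gives AᵀWA·[β₁, β₀]ᵀ = AᵀWy.
det = 12·6 − 4² = 56.
β₁ = (13·6 − 4·(-3))/56 = 45/28; β₀ = (12·(-3) − 4·13)/56 = -11/7.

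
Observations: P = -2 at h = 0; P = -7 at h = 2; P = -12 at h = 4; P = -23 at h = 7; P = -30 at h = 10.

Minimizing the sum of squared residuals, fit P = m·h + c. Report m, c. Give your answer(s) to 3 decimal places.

m = -2.889, c = -1.509

The normal system MᵀM·[m, c]ᵀ = MᵀP is [[169, 23]; [23, 5]]·[m, c]ᵀ = [-523, -74]ᵀ.
Eliminating c: 5·(row 1) − 23·(row 2) gives 316·m = 5·(-523) − 23·(-74) = -913, so m = -913/316.
Then c = ((-74) − 23·(-913/316))/5 = -477/316.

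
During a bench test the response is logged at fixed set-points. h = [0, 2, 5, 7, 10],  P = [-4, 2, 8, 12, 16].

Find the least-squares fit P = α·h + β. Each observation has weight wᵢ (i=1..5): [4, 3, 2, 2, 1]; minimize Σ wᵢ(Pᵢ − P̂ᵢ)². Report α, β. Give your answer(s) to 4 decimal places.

The normal equations are: 260·α + 40·β = 420;  40·α + 12·β = 46.
Eliminating β: 12·(row 1) − 40·(row 2) gives 1520·α = 12·420 − 40·46 = 3200, so α = 40/19.
Then β = (46 − 40·(40/19))/12 = -121/38.

α = 2.1053, β = -3.1842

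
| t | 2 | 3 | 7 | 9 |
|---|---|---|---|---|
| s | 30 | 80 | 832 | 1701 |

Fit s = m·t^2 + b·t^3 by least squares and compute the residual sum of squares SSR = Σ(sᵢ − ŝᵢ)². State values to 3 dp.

SSR = 5.290

MᵀM·[m, b]ᵀ = Mᵀs reads: 9059·m + 76131·b = 179389;  76131·m + 649883·b = 1527805.
Eliminating b: 649883·(row 1) − 76131·(row 2) gives 91360936·m = 649883·179389 − 76131·1527805 = 268539032, so m = 33567379/11420117.
Then b = (1527805 − 76131·(33567379/11420117))/649883 = 22915192/11420117.
Residuals: 25012458/11420117, -7207235/11420117, -3175083/11420117, 1486350/11420117; SSR = 60407234/11420117.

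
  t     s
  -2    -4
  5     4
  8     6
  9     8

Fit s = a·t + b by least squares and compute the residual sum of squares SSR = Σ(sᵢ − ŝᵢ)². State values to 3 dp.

Compute the Gram sums: Σt·t = 174, Σt = 20, Σ1 = 4.
Moment sums: Σt·s = 148, Σs = 14.
AᵀA·[a, b]ᵀ = Aᵀs becomes [[174, 20]; [20, 4]]·[a, b]ᵀ = [148, 14]ᵀ.
det = 174·4 − 20² = 296.
a = (148·4 − 20·14)/296 = 39/37; b = (174·14 − 20·148)/296 = -131/74.
Residuals: -9/74, 1/2, -49/74, 21/74; SSR = 29/37.

SSR = 0.784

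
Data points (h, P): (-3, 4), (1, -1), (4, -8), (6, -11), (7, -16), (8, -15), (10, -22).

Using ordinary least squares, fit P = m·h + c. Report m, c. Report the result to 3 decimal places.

Sums needed: Σh·h = 275, Σh = 33, Σ1 = 7.
For XᵀP: Σh·P = -563, ΣP = -69.
Δ = 275·7 − 33² = 836.
m = ((-563)·7 − 33·(-69))/836 = -416/209; c = (275·(-69) − 33·(-563))/836 = -9/19.

m = -1.990, c = -0.474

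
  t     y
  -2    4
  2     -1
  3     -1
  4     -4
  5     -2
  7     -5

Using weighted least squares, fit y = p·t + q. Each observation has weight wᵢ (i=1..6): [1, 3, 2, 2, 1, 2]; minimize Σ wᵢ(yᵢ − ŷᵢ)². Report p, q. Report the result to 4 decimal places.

p = -0.9507, q = 1.2887

Compute the Gram sums: Σwᵢ·t·t = 189, Σwᵢ·t = 37, Σwᵢ·1 = 11.
Right-hand side: Σwᵢ·t·y = -132, Σwᵢ·y = -21.
Normal equations: [[189, 37]; [37, 11]]·[p, q]ᵀ = [-132, -21]ᵀ.
Δ = 189·11 − 37² = 710.
p = ((-132)·11 − 37·(-21))/710 = -135/142; q = (189·(-21) − 37·(-132))/710 = 183/142.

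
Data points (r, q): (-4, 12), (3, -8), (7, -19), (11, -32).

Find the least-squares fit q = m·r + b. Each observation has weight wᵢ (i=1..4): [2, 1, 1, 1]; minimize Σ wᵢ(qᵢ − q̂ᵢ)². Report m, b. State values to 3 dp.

Normal-equation sums: Σwᵢ·r·r = 211, Σwᵢ·r = 13, Σwᵢ·1 = 5.
And Σwᵢ·r·q = -605, Σwᵢ·q = -35.
AᵀWA·[m, b]ᵀ = AᵀWq becomes [[211, 13]; [13, 5]]·[m, b]ᵀ = [-605, -35]ᵀ.
det = 211·5 − 13² = 886.
m = ((-605)·5 − 13·(-35))/886 = -1285/443; b = (211·(-35) − 13·(-605))/886 = 240/443.

m = -2.901, b = 0.542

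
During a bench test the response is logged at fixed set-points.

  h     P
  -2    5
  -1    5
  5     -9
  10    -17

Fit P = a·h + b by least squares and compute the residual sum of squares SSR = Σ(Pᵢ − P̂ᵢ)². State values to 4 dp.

Setting ∂/∂a … = 0 gives: 130·a + 12·b = -230;  12·a + 4·b = -16.
(Σh·h = 130, Σh = 12, Σ1 = 4, Σh·P = -230, ΣP = -16.)
Δ = 130·4 − 12² = 376.
a = ((-230)·4 − 12·(-16))/376 = -91/47; b = (130·(-16) − 12·(-230))/376 = 85/47.
Residuals: -32/47, 59/47, -53/47, 26/47; SSR = 170/47.

SSR = 3.6170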